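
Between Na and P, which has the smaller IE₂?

P

IE_2 is the cost of taking one more electron from the +1 cation: Na⁺ is the bare [Ne] core; P⁺ still has 4 valence electrons.
Breaking into a closed-shell core is much more expensive than removing a leftover valence electron — Na has the largest IE_2 here.
The numbers (kJ/mol): Na 4562, P 1907.
So the second ionization energies run P < Na.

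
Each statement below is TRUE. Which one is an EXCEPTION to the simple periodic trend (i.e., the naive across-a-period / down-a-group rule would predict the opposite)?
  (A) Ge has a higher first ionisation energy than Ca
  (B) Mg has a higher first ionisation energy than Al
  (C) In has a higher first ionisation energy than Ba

The general trend: first ionisation energy increases across a period and decreases down a group.
(A) Ge (period 4, group 14) vs Ca (period 4, group 2): the stated order agrees with the simple trend.
(B) Mg (period 3, group 2) vs Al (period 3, group 13): the stated order contradicts the simple trend.
(C) In (period 5, group 13) vs Ba (period 6, group 2): the stated order agrees with the simple trend.
The exception is (B): Al's single 3p electron is easier to remove than one from Mg's filled 3s².

(B)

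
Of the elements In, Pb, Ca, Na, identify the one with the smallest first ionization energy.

Na

Na is in period 3, group 1; Ca is in period 4, group 2; In is in period 5, group 13; Pb is in period 6, group 14.
First ionization energy rises across a period (greater Z_eff holds electrons more tightly) and falls down a group (valence electrons are farther from the nucleus).
A diagonal step moves right (one effect) and down (the opposite effect) at once.
In > Na: period and group pull opposite ways; the across-period shift dominates (558 vs 496 kJ/mol).
Ca > In: period and group pull opposite ways; the down-group shift dominates (590 vs 558 kJ/mol).
Pb > Ca: the two effects oppose for this pair; the across-period effect wins (716 vs 590 kJ/mol).
For reference (kJ/mol): Na 496, Ca 590, In 558, Pb 716.
The smallest first ionization energy among these belongs to Na.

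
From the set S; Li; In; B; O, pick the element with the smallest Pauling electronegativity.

Li

EN rises left→right (higher Z_eff, smaller atoms) and falls top→bottom (larger, more shielded atoms).
Neither a single period nor a single group — weigh both effects.
In > Li: period and group pull opposite ways; the across-period shift dominates (1.78 vs 0.98).
B > In: B sits above In in group 13, so the down-group effect alone puts B higher.
S > B: period and group pull opposite ways; the across-period shift dominates (2.58 vs 2.04).
O > S: they share group 16; the group trend gives O the larger value.
Tabulated electronegativity (Pauling): Li 0.98, B 2.04, O 3.44, S 2.58, In 1.78.
The smallest Pauling electronegativity among these belongs to Li.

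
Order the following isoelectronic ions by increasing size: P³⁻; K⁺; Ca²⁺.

All of these have 18 electrons, so size is governed by nuclear charge alone: the more protons, the stronger the pull on the same electron cloud, and the smaller the ion.
Nuclear charges: Ca²⁺ (Z=20), K⁺ (Z=19), P³⁻ (Z=15).
Smallest to largest: Ca²⁺ < K⁺ < P³⁻.

Ca²⁺, K⁺, P³⁻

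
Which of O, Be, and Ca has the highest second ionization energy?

O

IE_2 is the cost of taking one more electron from the +1 cation: O⁺ still has 5 valence electrons; Be⁺ still has 1 valence electron; Ca⁺ still has 1 valence electron.
All are still removing valence electrons, so compare the +1 ions as you would atoms: IE_2 generally rises across a period (higher Z_eff) and falls down a group (larger shell), subject to the usual subshell exceptions.
Valence configurations: O⁺ [He]2s²2p³, Be⁺ [He]2s¹, Ca⁺ [Ar]4s¹.
Tabulated IE_2 (kJ/mol): O 3388, Be 1757, Ca 1145.
Putting it together, IE_2: Ca < Be < O.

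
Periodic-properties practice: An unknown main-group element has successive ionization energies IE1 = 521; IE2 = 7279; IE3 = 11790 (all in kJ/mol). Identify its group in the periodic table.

Group 1

Look for the largest jump between consecutive ionization energies: IE2/IE1 ≈ 14.0, far larger than any earlier ratio.
That jump marks the point where a core electron is being removed. So the atom has 1 valence electron.
A main-group element with 1 valence electron is in group 1.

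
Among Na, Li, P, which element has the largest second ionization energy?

Li

Consider each +1 ion: Na⁺ is the bare [Ne] core; Li⁺ is the bare [He] core; P⁺ still has 4 valence electrons.
Pulling an electron out of a noble-gas core costs far more than removing a remaining valence electron, so Na and Li sit at the high end of IE_2.
Tabulated IE_2 (kJ/mol): Na 4562, Li 7298, P 1907.
Overall IE_2 order: P < Na < Li.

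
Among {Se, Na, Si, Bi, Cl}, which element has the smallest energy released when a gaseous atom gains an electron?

Na

Na is in period 3, group 1; Si is in period 3, group 14; Cl is in period 3, group 17; Se is in period 4, group 16; Bi is in period 6, group 15.
Atoms with high Z_eff and room in the valence shell (especially the halogens) have the most exothermic electron affinities.
Here both period and group differ, so the two effects have to be weighed against each other.
Bi > Na: period and group pull opposite ways; the across-period shift dominates (91 vs 53 kJ/mol).
Si > Bi: the two effects oppose for this pair; the down-group effect wins (134 vs 91 kJ/mol).
Se > Si: the two effects oppose for this pair; the across-period effect wins (195 vs 134 kJ/mol).
Cl > Se: both effects reinforce here, so Cl is clearly the higher of the two.
Tabulated electron affinity (kJ/mol): Na 53, Si 134, Cl 349, Se 195, Bi 91.
The smallest energy released when a gaseous atom gains an electron among these belongs to Na.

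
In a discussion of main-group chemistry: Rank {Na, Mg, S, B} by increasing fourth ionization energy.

Consider each +3 ion: Na³⁺ is already 2 electrons into the core; Mg³⁺ is already 1 electron into the core; S³⁺ still has 3 valence electrons; B³⁺ is the bare [He] core.
Core electrons are held far more tightly than valence electrons, so Na, Mg and B top the IE_4 order.
Approximate IE_4 values (kJ/mol): Na 9543, Mg 10543, S 4556, B 25026.
Putting it together, IE_4: S < Na < Mg < B.

S, Na, Mg, B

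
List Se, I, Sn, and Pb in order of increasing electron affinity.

Pb, Sn, Se, I

Electron affinity generally becomes more exothermic across a period toward the halogens and less exothermic down a group.
Here both period and group differ, so the two effects have to be weighed against each other.
Sn > Pb: they share group 14; the group trend gives Sn the larger value.
Se > Sn: both effects reinforce here, so Se is clearly the higher of the two.
I > Se: period and group pull opposite ways; the across-period shift dominates (295 vs 195 kJ/mol).
For reference (kJ/mol): Se 195, Sn 107, I 295, Pb 35.
So from lowest to highest: Pb < Sn < Se < I.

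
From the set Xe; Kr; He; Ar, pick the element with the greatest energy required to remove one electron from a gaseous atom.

He

Removing the outermost electron gets harder across a period and easier down a group.
All are in group 18, so first ionization energy increases up the group.
The greatest energy required to remove one electron from a gaseous atom among these belongs to He.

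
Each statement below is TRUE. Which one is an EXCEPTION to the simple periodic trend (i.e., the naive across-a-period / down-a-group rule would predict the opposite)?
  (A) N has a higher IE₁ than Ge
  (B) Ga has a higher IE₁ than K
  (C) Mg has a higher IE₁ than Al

The general trend: IE₁ increases across a period and decreases down a group.
(A) N (period 2, group 15) vs Ge (period 4, group 14): the stated order agrees with the simple trend.
(B) Ga (period 4, group 13) vs K (period 4, group 1): the stated order agrees with the simple trend.
(C) Mg (period 3, group 2) vs Al (period 3, group 13): the stated order contradicts the simple trend.
The exception is (C): Al's single 3p electron is easier to remove than one from Mg's filled 3s².

(C)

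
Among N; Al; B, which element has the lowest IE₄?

After 3 electrons have been removed, what remains? N³⁺ still has 2 valence electrons; Al³⁺ is the bare [Ne] core; B³⁺ is the bare [He] core.
Breaking into a closed-shell core is much more expensive than removing a leftover valence electron — Al and B have the largest IE_4 here.
Approximate IE_4 values (kJ/mol): N 7475, Al 11577, B 25026.
Hence IE_4: N < Al < B.

N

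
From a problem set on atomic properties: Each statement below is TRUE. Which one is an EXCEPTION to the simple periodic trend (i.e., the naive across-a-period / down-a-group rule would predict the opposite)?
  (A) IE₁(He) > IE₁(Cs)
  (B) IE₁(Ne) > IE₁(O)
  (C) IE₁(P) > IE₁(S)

(C)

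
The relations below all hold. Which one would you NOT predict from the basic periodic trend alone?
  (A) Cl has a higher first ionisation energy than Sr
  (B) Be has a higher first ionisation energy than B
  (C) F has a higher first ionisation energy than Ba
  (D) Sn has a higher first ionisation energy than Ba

The general trend: first ionisation energy increases across a period and decreases down a group.
(A) Cl (period 3, group 17) vs Sr (period 5, group 2): the stated order agrees with the simple trend.
(B) Be (period 2, group 2) vs B (period 2, group 13): the stated order contradicts the simple trend.
(C) F (period 2, group 17) vs Ba (period 6, group 2): the stated order agrees with the simple trend.
(D) Sn (period 5, group 14) vs Ba (period 6, group 2): the stated order agrees with the simple trend.
The exception is (B): removing B's lone 2p electron is easier than breaking Be's filled 2s².

(B)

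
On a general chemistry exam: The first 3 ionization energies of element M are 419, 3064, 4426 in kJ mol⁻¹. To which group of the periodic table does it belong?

Group 1

Look for the largest jump between consecutive ionization energies: IE2/IE1 ≈ 7.3, far larger than any earlier ratio.
That jump marks the point where a core electron is being removed. So the atom has 1 valence electron.
A main-group element with 1 valence electron is in group 1.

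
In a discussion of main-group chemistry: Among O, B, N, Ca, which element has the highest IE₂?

O

After 1 electron has been removed, what remains? O⁺ still has 5 valence electrons; B⁺ still has 2 valence electrons; N⁺ still has 4 valence electrons; Ca⁺ still has 1 valence electron.
All are still removing valence electrons, so compare the +1 ions as you would atoms: IE_2 generally rises across a period (higher Z_eff) and falls down a group (larger shell), subject to the usual subshell exceptions.
Valence configurations: O⁺ [He]2s²2p³, B⁺ [He]2s², N⁺ [He]2s²2p², Ca⁺ [Ar]4s¹.
Approximate IE_2 values (kJ/mol): O 3388, B 2427, N 2856, Ca 1145.
So the second ionization energies run Ca < B < N < O.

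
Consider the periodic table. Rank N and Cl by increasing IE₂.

After 1 electron has been removed, what remains? N⁺ still has 4 valence electrons; Cl⁺ still has 6 valence electrons.
All are still removing valence electrons, so compare the +1 ions as you would atoms: IE_2 generally rises across a period (higher Z_eff) and falls down a group (larger shell), subject to the usual subshell exceptions.
Valence configurations: N⁺ [He]2s²2p², Cl⁺ [Ne]3s²3p⁴.
Tabulated IE_2 (kJ/mol): N 2856, Cl 2298.
Overall IE_2 order: Cl < N.

Cl, N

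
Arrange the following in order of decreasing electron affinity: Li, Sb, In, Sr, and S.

S > Sb > Li > In > Sr

Li is in period 2, group 1; S is in period 3, group 16; Sr is in period 5, group 2; In is in period 5, group 13; Sb is in period 5, group 15.
Adding an electron releases more energy for atoms nearer the top right (short of the noble gases).
Here both period and group differ, so the two effects have to be weighed against each other.
In > Sr: both are in period 5; the period trend gives In the larger value.
Li > In: period and group pull opposite ways; the down-group shift dominates (60 vs 29 kJ/mol).
Sb > Li: period and group pull opposite ways; the across-period shift dominates (103 vs 60 kJ/mol).
S > Sb: both effects reinforce here, so S is clearly the higher of the two.
For reference (kJ/mol): Li 60, S 200, Sr 5, In 29, Sb 103.
So from highest to lowest: S > Sb > Li > In > Sr.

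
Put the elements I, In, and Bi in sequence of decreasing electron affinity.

I > Bi > In

In is in period 5, group 13; I is in period 5, group 17; Bi is in period 6, group 15.
EA tends to increase across a period and decrease down a group, though the pattern is less regular than for IE or radius.
Neither a single period nor a single group — weigh both effects.
Bi > In: period and group pull opposite ways; the across-period shift dominates (91 vs 29 kJ/mol).
I > Bi: relative to Bi, both the across-period and down-group shifts push I's electron affinity up.
Approximate values (kJ/mol): In 29, I 295, Bi 91.
So from highest to lowest: I > Bi > In.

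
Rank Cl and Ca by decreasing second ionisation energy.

Consider each +1 ion: Cl⁺ still has 6 valence electrons; Ca⁺ still has 1 valence electron.
All are still removing valence electrons, so compare the +1 ions as you would atoms: IE_2 generally rises across a period (higher Z_eff) and falls down a group (larger shell), subject to the usual subshell exceptions.
Valence configurations: Cl⁺ [Ne]3s²3p⁴, Ca⁺ [Ar]4s¹.
Approximate IE_2 values (kJ/mol): Cl 2298, Ca 1145.
Overall IE_2 order: Ca < Cl.

Cl > Ca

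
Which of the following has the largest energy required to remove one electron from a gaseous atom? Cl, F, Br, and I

First ionization energy rises across a period (greater Z_eff holds electrons more tightly) and falls down a group (valence electrons are farther from the nucleus).
All are in group 17, so first ionization energy increases up the group.
The largest energy required to remove one electron from a gaseous atom among these belongs to F.

F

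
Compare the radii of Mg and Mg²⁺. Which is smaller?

Mg²⁺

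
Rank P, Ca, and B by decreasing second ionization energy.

B > P > Ca

After 1 electron has been removed, what remains? P⁺ still has 4 valence electrons; Ca⁺ still has 1 valence electron; B⁺ still has 2 valence electrons.
All are still removing valence electrons, so compare the +1 ions as you would atoms: IE_2 generally rises across a period (higher Z_eff) and falls down a group (larger shell), subject to the usual subshell exceptions.
Valence configurations: P⁺ [Ne]3s²3p², Ca⁺ [Ar]4s¹, B⁺ [He]2s².
The numbers (kJ/mol): P 1907, Ca 1145, B 2427.
Putting it together, IE_2: Ca < P < B.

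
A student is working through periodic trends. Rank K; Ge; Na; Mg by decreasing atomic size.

K > Na > Mg > Ge

Moving right in a period, electrons are added to the same shell under a stronger nuclear pull, so atoms get smaller; moving down, a new shell is opened and atoms get larger.
Here both period and group differ, so the two effects have to be weighed against each other.
Mg > Ge: period and group pull opposite ways; the across-period shift dominates (139 vs 121 pm).
Na > Mg: Na lies to the left of Mg in period 3, so the across-period effect alone puts Na larger.
K > Na: K sits below Na in group 1, so the down-group effect alone puts K larger.
For reference (pm): Na 155, Mg 139, K 196, Ge 121.
So from largest to smallest: K > Na > Mg > Ge.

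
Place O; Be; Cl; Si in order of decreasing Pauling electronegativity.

O, Cl, Si, Be

Be is in period 2, group 2; O is in period 2, group 16; Si is in period 3, group 14; Cl is in period 3, group 17.
Electronegativity increases across a period and decreases down a group, tracking effective nuclear charge and atomic size.
Here both period and group differ, so the two effects have to be weighed against each other.
Si > Be: the two effects oppose for this pair; the across-period effect wins (1.90 vs 1.57).
Cl > Si: Cl lies to the right of Si in period 3, so the across-period effect alone puts Cl higher.
O > Cl: period and group pull opposite ways; the down-group shift dominates (3.44 vs 3.16).
Approximate values (Pauling): Be 1.57, O 3.44, Si 1.90, Cl 3.16.
So from highest to lowest: O > Cl > Si > Be.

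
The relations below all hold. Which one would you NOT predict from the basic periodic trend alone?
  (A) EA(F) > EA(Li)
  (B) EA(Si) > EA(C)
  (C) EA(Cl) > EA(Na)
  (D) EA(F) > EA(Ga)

The general trend: electron affinity increases across a period and decreases down a group.
(A) F (period 2, group 17) vs Li (period 2, group 1): the stated order agrees with the simple trend.
(B) Si (period 3, group 14) vs C (period 2, group 14): the stated order contradicts the simple trend.
(C) Cl (period 3, group 17) vs Na (period 3, group 1): the stated order agrees with the simple trend.
(D) F (period 2, group 17) vs Ga (period 4, group 13): the stated order agrees with the simple trend.
The exception is (B): Si's larger, more diffuse 3p orbitals accept an added electron slightly more readily than C's compact 2p.

(B)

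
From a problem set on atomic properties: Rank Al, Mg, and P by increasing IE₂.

Mg, Al, P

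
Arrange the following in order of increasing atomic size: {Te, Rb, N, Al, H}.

H, N, Al, Te, Rb

Atomic radius shrinks across a period as nuclear charge pulls the same shell inward, and grows down a group as new shells are added.
Here both period and group differ, so the two effects have to be weighed against each other.
N > H: the two effects oppose for this pair; the down-group effect wins (71 vs 32 pm).
Al > N: both effects reinforce here, so Al is clearly the larger of the two.
Te > Al: the two effects oppose for this pair; the down-group effect wins (136 vs 126 pm).
Rb > Te: both are in period 5; the period trend gives Rb the larger value.
For reference (pm): H 32, N 71, Al 126, Rb 210, Te 136.
So from smallest to largest: H < N < Al < Te < Rb.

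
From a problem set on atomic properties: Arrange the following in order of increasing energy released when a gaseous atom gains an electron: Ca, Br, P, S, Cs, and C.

C is in period 2, group 14; P is in period 3, group 15; S is in period 3, group 16; Ca is in period 4, group 2; Br is in period 4, group 17; Cs is in period 6, group 1.
EA tends to increase across a period and decrease down a group, though the pattern is less regular than for IE or radius.
Here both period and group differ, so the two effects have to be weighed against each other.
Cs > Ca: this pair runs against the simple trend — see the exception note.
P > Cs: relative to Cs, both the across-period and down-group shifts push P's electron affinity up.
C > P: period and group pull opposite ways; the down-group shift dominates (122 vs 72 kJ/mol).
S > C: the two effects oppose for this pair; the across-period effect wins (200 vs 122 kJ/mol).
Br > S: period and group pull opposite ways; the across-period shift dominates (325 vs 200 kJ/mol).
Note the exception: Cs has a higher electron affinity than Ca, contrary to the simple trend — adding an electron to Ca (ns²) has to open a new, higher-energy np subshell, which is unfavourable.
Tabulated electron affinity (kJ/mol): C 122, P 72, S 200, Ca 2, Br 325, Cs 46.
So from lowest to highest: Ca < Cs < P < C < S < Br.

Ca, Cs, P, C, S, Br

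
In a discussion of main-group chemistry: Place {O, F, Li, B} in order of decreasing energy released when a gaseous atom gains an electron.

F > O > Li > B

Li is in period 2, group 1; B is in period 2, group 13; O is in period 2, group 16; F is in period 2, group 17.
Atoms with high Z_eff and room in the valence shell (especially the halogens) have the most exothermic electron affinities.
All lie in period 2; the across-period trend (electron affinity increases left to right) applies, with the exception below.
Note the exception: Li has a higher electron affinity than B, contrary to the simple trend — B's ns²np¹ configuration gives only a small electron affinity — the sparsely filled np subshell binds an added electron weakly.
For reference (kJ/mol): Li 60, B 27, O 141, F 328.
So from highest to lowest: F > O > Li > B.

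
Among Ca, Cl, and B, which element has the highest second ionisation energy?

Consider each +1 ion: Ca⁺ still has 1 valence electron; Cl⁺ still has 6 valence electrons; B⁺ still has 2 valence electrons.
All are still removing valence electrons, so compare the +1 ions as you would atoms: IE_2 generally rises across a period (higher Z_eff) and falls down a group (larger shell), subject to the usual subshell exceptions.
Valence configurations: Ca⁺ [Ar]4s¹, Cl⁺ [Ne]3s²3p⁴, B⁺ [He]2s².
Tabulated IE_2 (kJ/mol): Ca 1145, Cl 2298, B 2427.
Hence IE_2: Ca < Cl < B.

B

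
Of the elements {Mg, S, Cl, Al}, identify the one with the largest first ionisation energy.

Cl

Mg is in period 3, group 2; Al is in period 3, group 13; S is in period 3, group 16; Cl is in period 3, group 17.
Removing the outermost electron gets harder across a period and easier down a group.
All lie in period 3; the across-period trend (first ionization energy increases left to right) applies, with the exception below.
Note the exception: Mg has a higher first ionization energy than Al, contrary to the simple trend — Al's single 3p electron is easier to remove than one from Mg's filled 3s².
Approximate values (kJ/mol): Mg 738, Al 578, S 1000, Cl 1251.
The largest first ionisation energy among these belongs to Cl.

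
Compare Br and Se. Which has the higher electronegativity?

Br

EN rises left→right (higher Z_eff, smaller atoms) and falls top→bottom (larger, more shielded atoms).
All lie in period 4, so electronegativity increases left to right.
So Br has the higher electronegativity (Br > Se).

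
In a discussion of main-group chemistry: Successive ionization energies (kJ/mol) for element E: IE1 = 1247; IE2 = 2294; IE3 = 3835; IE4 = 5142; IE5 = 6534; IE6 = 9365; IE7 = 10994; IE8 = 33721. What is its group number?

Group 17

Look for the largest jump between consecutive ionization energies: IE8/IE7 ≈ 3.1, far larger than any earlier ratio.
That jump marks the point where a core electron is being removed. So the atom has 7 valence electrons.
A main-group element with 7 valence electrons is in group 17.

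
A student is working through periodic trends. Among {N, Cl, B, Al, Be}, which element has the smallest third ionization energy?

IE_3 is the cost of taking one more electron from the +2 cation: N²⁺ still has 3 valence electrons; Cl²⁺ still has 5 valence electrons; B²⁺ still has 1 valence electron; Al²⁺ still has 1 valence electron; Be²⁺ is the bare [He] core.
Core electrons are held far more tightly than valence electrons, so Be tops the IE_3 order.
Valence configurations: N²⁺ [He]2s²2p¹, Cl²⁺ [Ne]3s²3p³, B²⁺ [He]2s¹, Al²⁺ [Ne]3s¹.
The numbers (kJ/mol): N 4578, Cl 3822, B 3660, Al 2745, Be 14849.
Overall IE_3 order: Al < B < Cl < N < Be.

Al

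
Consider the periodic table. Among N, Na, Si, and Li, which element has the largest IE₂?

Li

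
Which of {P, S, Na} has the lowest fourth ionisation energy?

S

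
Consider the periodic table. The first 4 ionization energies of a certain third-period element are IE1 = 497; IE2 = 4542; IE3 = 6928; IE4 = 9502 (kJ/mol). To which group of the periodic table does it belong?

Group 1

Look for the largest jump between consecutive ionization energies: IE2/IE1 ≈ 9.1, far larger than any earlier ratio.
That jump marks the point where a core electron is being removed. So the atom has 1 valence electron.
A main-group element with 1 valence electron is in group 1.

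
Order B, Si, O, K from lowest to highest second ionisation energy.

Consider each +1 ion: B⁺ still has 2 valence electrons; Si⁺ still has 3 valence electrons; O⁺ still has 5 valence electrons; K⁺ is the bare [Ar] core.
Usually core removal costs more than valence removal, but here the competition is close: a tightly held n=2 valence electron can cost more to remove than an n=3 core electron, so the actual values have to decide it.
Valence configurations: B⁺ [He]2s², Si⁺ [Ne]3s²3p¹, O⁺ [He]2s²2p³.
Tabulated IE_2 (kJ/mol): B 2427, Si 1577, O 3388, K 3052.
So the second ionization energies run Si < B < K < O.

Si < B < K < O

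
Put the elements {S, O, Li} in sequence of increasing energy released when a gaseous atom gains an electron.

Li < O < S

Li is in period 2, group 1; O is in period 2, group 16; S is in period 3, group 16.
Adding an electron releases more energy for atoms nearer the top right (short of the noble gases).
These span different periods and groups, so the two trends combine.
O > Li: O lies to the right of Li in period 2, so the across-period effect alone puts O higher.
S > O: this pair runs against the simple trend — see the exception note.
Note the exception: S has a higher electron affinity than O, contrary to the simple trend — the compact 2p subshell of O repels the added electron more than S's larger 3p does.
For reference (kJ/mol): Li 60, O 141, S 200.
So from lowest to highest: Li < O < S.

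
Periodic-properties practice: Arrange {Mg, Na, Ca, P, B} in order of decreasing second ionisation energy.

Na > B > P > Mg > Ca

Consider each +1 ion: Mg⁺ still has 1 valence electron; Na⁺ is the bare [Ne] core; Ca⁺ still has 1 valence electron; P⁺ still has 4 valence electrons; B⁺ still has 2 valence electrons.
Core electrons are held far more tightly than valence electrons, so Na tops the IE_2 order.
Valence configurations: Mg⁺ [Ne]3s¹, Ca⁺ [Ar]4s¹, P⁺ [Ne]3s²3p², B⁺ [He]2s².
Approximate IE_2 values (kJ/mol): Mg 1451, Na 4562, Ca 1145, P 1907, B 2427.
Hence IE_2: Ca < Mg < P < B < Na.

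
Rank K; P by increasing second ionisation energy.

P < K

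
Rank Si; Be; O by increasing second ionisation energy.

Si, Be, O

After 1 electron has been removed, what remains? Si⁺ still has 3 valence electrons; Be⁺ still has 1 valence electron; O⁺ still has 5 valence electrons.
All are still removing valence electrons, so compare the +1 ions as you would atoms: IE_2 generally rises across a period (higher Z_eff) and falls down a group (larger shell), subject to the usual subshell exceptions.
Valence configurations: Si⁺ [Ne]3s²3p¹, Be⁺ [He]2s¹, O⁺ [He]2s²2p³.
The numbers (kJ/mol): Si 1577, Be 1757, O 3388.
Overall IE_2 order: Si < Be < O.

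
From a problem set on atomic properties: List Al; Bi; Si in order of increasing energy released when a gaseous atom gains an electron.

Al < Bi < Si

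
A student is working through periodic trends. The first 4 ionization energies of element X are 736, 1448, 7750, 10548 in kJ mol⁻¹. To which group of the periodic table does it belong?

Look for the largest jump between consecutive ionization energies: IE3/IE2 ≈ 5.4, far larger than any earlier ratio.
That jump marks the point where a core electron is being removed. So the atom has 2 valence electrons.
A main-group element with 2 valence electrons is in group 2.

Group 2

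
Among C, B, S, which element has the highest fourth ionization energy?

After 3 electrons have been removed, what remains? C³⁺ still has 1 valence electron; B³⁺ is the bare [He] core; S³⁺ still has 3 valence electrons.
Breaking into a closed-shell core is much more expensive than removing a leftover valence electron — B has the largest IE_4 here.
Valence configurations: C³⁺ [He]2s¹, S³⁺ [Ne]3s²3p¹.
Approximate IE_4 values (kJ/mol): C 6223, B 25026, S 4556.
Overall IE_4 order: S < C < B.

B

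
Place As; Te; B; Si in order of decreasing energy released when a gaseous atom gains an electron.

Te, Si, As, B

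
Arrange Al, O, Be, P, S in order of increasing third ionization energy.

Al < P < S < O < Be

After 2 electrons have been removed, what remains? Al²⁺ still has 1 valence electron; O²⁺ still has 4 valence electrons; Be²⁺ is the bare [He] core; P²⁺ still has 3 valence electrons; S²⁺ still has 4 valence electrons.
Core electrons are held far more tightly than valence electrons, so Be tops the IE_3 order.
Valence configurations: Al²⁺ [Ne]3s¹, O²⁺ [He]2s²2p², P²⁺ [Ne]3s²3p¹, S²⁺ [Ne]3s²3p².
Tabulated IE_3 (kJ/mol): Al 2745, O 5300, Be 14849, P 2914, S 3357.
Overall IE_3 order: Al < P < S < O < Be.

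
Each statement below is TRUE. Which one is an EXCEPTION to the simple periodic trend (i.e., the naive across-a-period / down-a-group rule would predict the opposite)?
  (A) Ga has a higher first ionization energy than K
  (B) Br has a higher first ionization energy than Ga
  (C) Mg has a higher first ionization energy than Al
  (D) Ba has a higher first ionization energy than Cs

(C)

The general trend: first ionization energy increases across a period and decreases down a group.
(A) Ga (period 4, group 13) vs K (period 4, group 1): the stated order agrees with the simple trend.
(B) Br (period 4, group 17) vs Ga (period 4, group 13): the stated order agrees with the simple trend.
(C) Mg (period 3, group 2) vs Al (period 3, group 13): the stated order contradicts the simple trend.
(D) Ba (period 6, group 2) vs Cs (period 6, group 1): the stated order agrees with the simple trend.
The exception is (C): Al's single 3p electron is easier to remove than one from Mg's filled 3s².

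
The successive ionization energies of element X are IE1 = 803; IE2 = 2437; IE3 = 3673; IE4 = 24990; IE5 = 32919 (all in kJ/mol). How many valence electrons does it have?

Look for the largest jump between consecutive ionization energies: IE4/IE3 ≈ 6.8, far larger than any earlier ratio.
That jump marks the point where a core electron is being removed. So the atom has 3 valence electrons.

3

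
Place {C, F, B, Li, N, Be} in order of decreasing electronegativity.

Li is in period 2, group 1; Be is in period 2, group 2; B is in period 2, group 13; C is in period 2, group 14; N is in period 2, group 15; F is in period 2, group 17.
Smaller atoms with higher effective nuclear charge are more electronegative.
All lie in period 2, so electronegativity increases left to right.
So from highest to lowest: F > N > C > B > Be > Li.

F, N, C, B, Be, Li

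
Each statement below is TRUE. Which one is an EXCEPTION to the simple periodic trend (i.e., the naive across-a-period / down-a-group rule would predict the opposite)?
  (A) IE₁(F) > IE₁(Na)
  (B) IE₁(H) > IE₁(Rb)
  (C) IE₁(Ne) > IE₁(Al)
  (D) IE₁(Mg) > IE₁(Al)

The general trend: first ionization energy increases across a period and decreases down a group.
(A) F (period 2, group 17) vs Na (period 3, group 1): the stated order agrees with the simple trend.
(B) H (period 1, group 1) vs Rb (period 5, group 1): the stated order agrees with the simple trend.
(C) Ne (period 2, group 18) vs Al (period 3, group 13): the stated order agrees with the simple trend.
(D) Mg (period 3, group 2) vs Al (period 3, group 13): the stated order contradicts the simple trend.
The exception is (D): Al's single 3p electron is easier to remove than one from Mg's filled 3s².

(D)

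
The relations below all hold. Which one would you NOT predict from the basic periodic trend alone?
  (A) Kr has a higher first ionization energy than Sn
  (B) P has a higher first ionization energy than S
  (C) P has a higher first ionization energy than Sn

(B)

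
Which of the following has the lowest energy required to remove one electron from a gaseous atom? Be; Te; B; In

Be is in period 2, group 2; B is in period 2, group 13; In is in period 5, group 13; Te is in period 5, group 16.
Removing the outermost electron gets harder across a period and easier down a group.
Here both period and group differ, so the two effects have to be weighed against each other.
B > In: B sits above In in group 13, so the down-group effect alone puts B higher.
Te > B: the two effects oppose for this pair; the across-period effect wins (869 vs 801 kJ/mol).
Be > Te: period and group pull opposite ways; the down-group shift dominates (900 vs 869 kJ/mol).
Note the exception: Be has a higher first ionization energy than B, contrary to the simple trend — removing B's lone 2p electron is easier than breaking Be's filled 2s².
Approximate values (kJ/mol): Be 900, B 801, In 558, Te 869.
The lowest energy required to remove one electron from a gaseous atom among these belongs to In.

In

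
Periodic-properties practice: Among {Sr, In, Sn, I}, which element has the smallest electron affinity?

Sr

EA tends to increase across a period and decrease down a group, though the pattern is less regular than for IE or radius.
All lie in period 5, so electron affinity increases left to right.
The smallest electron affinity among these belongs to Sr.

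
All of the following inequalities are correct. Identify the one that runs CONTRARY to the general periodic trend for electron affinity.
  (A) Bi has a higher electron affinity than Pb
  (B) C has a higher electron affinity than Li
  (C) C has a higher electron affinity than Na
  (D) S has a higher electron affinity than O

The general trend: electron affinity increases across a period and decreases down a group.
(A) Bi (period 6, group 15) vs Pb (period 6, group 14): the stated order agrees with the simple trend.
(B) C (period 2, group 14) vs Li (period 2, group 1): the stated order agrees with the simple trend.
(C) C (period 2, group 14) vs Na (period 3, group 1): the stated order agrees with the simple trend.
(D) S (period 3, group 16) vs O (period 2, group 16): the stated order contradicts the simple trend.
The exception is (D): the compact 2p subshell of O repels the added electron more than S's larger 3p does.

(D)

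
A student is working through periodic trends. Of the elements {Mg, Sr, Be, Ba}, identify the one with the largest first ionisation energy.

Be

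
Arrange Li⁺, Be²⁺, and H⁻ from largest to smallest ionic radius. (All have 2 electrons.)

All of these have 2 electrons, so size is governed by nuclear charge alone: the more protons, the stronger the pull on the same electron cloud, and the smaller the ion.
Nuclear charges: Be²⁺ (Z=4), Li⁺ (Z=3), H⁻ (Z=1).
Largest to smallest: H⁻ > Li⁺ > Be²⁺.

H⁻ > Li⁺ > Be²⁺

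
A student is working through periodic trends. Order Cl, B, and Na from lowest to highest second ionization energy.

IE_2 is the cost of taking one more electron from the +1 cation: Cl⁺ still has 6 valence electrons; B⁺ still has 2 valence electrons; Na⁺ is the bare [Ne] core.
Breaking into a closed-shell core is much more expensive than removing a leftover valence electron — Na has the largest IE_2 here.
Valence configurations: Cl⁺ [Ne]3s²3p⁴, B⁺ [He]2s².
Tabulated IE_2 (kJ/mol): Cl 2298, B 2427, Na 4562.
Hence IE_2: Cl < B < Na.

Cl < B < Na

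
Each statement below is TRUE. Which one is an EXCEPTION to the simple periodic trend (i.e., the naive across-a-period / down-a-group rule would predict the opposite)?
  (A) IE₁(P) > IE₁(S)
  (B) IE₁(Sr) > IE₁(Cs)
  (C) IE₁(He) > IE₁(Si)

(A)

The general trend: first ionization energy increases across a period and decreases down a group.
(A) P (period 3, group 15) vs S (period 3, group 16): the stated order contradicts the simple trend.
(B) Sr (period 5, group 2) vs Cs (period 6, group 1): the stated order agrees with the simple trend.
(C) He (period 1, group 18) vs Si (period 3, group 14): the stated order agrees with the simple trend.
The exception is (A): S (3p⁴) ionizes more easily than half-filled P (3p³) because the paired 3p electron in S is pushed out by e⁻–e⁻ repulsion.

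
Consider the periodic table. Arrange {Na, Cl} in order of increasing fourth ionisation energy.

Cl, Na

The fourth ionization energy removes an electron from the +3 ion. For each element: Na³⁺ is already 2 electrons into the core; Cl³⁺ still has 4 valence electrons.
Breaking into a closed-shell core is much more expensive than removing a leftover valence electron — Na has the largest IE_4 here.
The numbers (kJ/mol): Na 9543, Cl 5159.
Hence IE_4: Cl < Na.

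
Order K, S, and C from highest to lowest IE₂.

K, C, S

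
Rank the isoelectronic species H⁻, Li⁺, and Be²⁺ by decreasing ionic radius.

All of these have 2 electrons, so size is governed by nuclear charge alone: the more protons, the stronger the pull on the same electron cloud, and the smaller the ion.
Nuclear charges: Be²⁺ (Z=4), Li⁺ (Z=3), H⁻ (Z=1).
Largest to smallest: H⁻ > Li⁺ > Be²⁺.

H⁻ > Li⁺ > Be²⁺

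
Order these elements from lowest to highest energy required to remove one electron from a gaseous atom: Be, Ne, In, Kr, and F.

In < Be < Kr < F < Ne

Be is in period 2, group 2; F is in period 2, group 17; Ne is in period 2, group 18; Kr is in period 4, group 18; In is in period 5, group 13.
Across a period the outer electron is held more tightly (higher IE₁); down a group it sits in a higher shell, more shielded, and comes off more easily.
Neither a single period nor a single group — weigh both effects.
Be > In: the two effects oppose for this pair; the down-group effect wins (900 vs 558 kJ/mol).
Kr > Be: the two effects oppose for this pair; the across-period effect wins (1351 vs 900 kJ/mol).
F > Kr: period and group pull opposite ways; the down-group shift dominates (1681 vs 1351 kJ/mol).
Ne > F: Ne lies to the right of F in period 2, so the across-period effect alone puts Ne higher.
Approximate values (kJ/mol): Be 900, F 1681, Ne 2081, Kr 1351, In 558.
So from lowest to highest: In < Be < Kr < F < Ne.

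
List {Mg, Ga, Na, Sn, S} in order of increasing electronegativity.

Na is in period 3, group 1; Mg is in period 3, group 2; S is in period 3, group 16; Ga is in period 4, group 13; Sn is in period 5, group 14.
EN rises left→right (higher Z_eff, smaller atoms) and falls top→bottom (larger, more shielded atoms).
These span different periods and groups, so the two trends combine.
Mg > Na: both are in period 3; the period trend gives Mg the larger value.
Ga > Mg: period and group pull opposite ways; the across-period shift dominates (1.81 vs 1.31).
Sn > Ga: period and group pull opposite ways; the across-period shift dominates (1.96 vs 1.81).
S > Sn: relative to Sn, both the across-period and down-group shifts push S's electronegativity up.
For reference (Pauling): Na 0.93, Mg 1.31, S 2.58, Ga 1.81, Sn 1.96.
So from lowest to highest: Na < Mg < Ga < Sn < S.

Na < Mg < Ga < Sn < S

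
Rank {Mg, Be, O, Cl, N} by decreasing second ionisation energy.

After 1 electron has been removed, what remains? Mg⁺ still has 1 valence electron; Be⁺ still has 1 valence electron; O⁺ still has 5 valence electrons; Cl⁺ still has 6 valence electrons; N⁺ still has 4 valence electrons.
All are still removing valence electrons, so compare the +1 ions as you would atoms: IE_2 generally rises across a period (higher Z_eff) and falls down a group (larger shell), subject to the usual subshell exceptions.
Valence configurations: Mg⁺ [Ne]3s¹, Be⁺ [He]2s¹, O⁺ [He]2s²2p³, Cl⁺ [Ne]3s²3p⁴, N⁺ [He]2s²2p².
Approximate IE_2 values (kJ/mol): Mg 1451, Be 1757, O 3388, Cl 2298, N 2856.
Overall IE_2 order: Mg < Be < Cl < N < O.

O > N > Cl > Be > Mg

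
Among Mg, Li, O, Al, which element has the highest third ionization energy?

Li

IE_3 is the cost of taking one more electron from the +2 cation: Mg²⁺ is the bare [Ne] core; Li²⁺ is already 1 electron into the core; O²⁺ still has 4 valence electrons; Al²⁺ still has 1 valence electron.
Breaking into a closed-shell core is much more expensive than removing a leftover valence electron — Mg and Li have the largest IE_3 here.
Valence configurations: O²⁺ [He]2s²2p², Al²⁺ [Ne]3s¹.
The numbers (kJ/mol): Mg 7733, Li 11815, O 5300, Al 2745.
Putting it together, IE_3: Al < O < Mg < Li.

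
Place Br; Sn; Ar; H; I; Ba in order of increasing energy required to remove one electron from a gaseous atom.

Ba, Sn, I, Br, H, Ar

H is in period 1, group 1; Ar is in period 3, group 18; Br is in period 4, group 17; Sn is in period 5, group 14; I is in period 5, group 17; Ba is in period 6, group 2.
Removing the outermost electron gets harder across a period and easier down a group.
Neither a single period nor a single group — weigh both effects.
Sn > Ba: relative to Ba, both the across-period and down-group shifts push Sn's first ionization energy up.
I > Sn: I lies to the right of Sn in period 5, so the across-period effect alone puts I higher.
Br > I: Br sits above I in group 17, so the down-group effect alone puts Br higher.
H > Br: the two effects oppose for this pair; the down-group effect wins (1312 vs 1140 kJ/mol).
Ar > H: period and group pull opposite ways; the across-period shift dominates (1521 vs 1312 kJ/mol).
For reference (kJ/mol): H 1312, Ar 1521, Br 1140, Sn 709, I 1008, Ba 503.
So from lowest to highest: Ba < Sn < I < Br < H < Ar.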